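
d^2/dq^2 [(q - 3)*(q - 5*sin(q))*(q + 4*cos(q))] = 5*q^2*sin(q) - 4*q^2*cos(q) - 31*q*sin(q) + 40*q*sin(2*q) - 8*q*cos(q) + 6*q + 14*sin(q) - 120*sin(2*q) + 38*cos(q) - 40*cos(2*q) - 6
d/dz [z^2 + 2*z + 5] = 2*z + 2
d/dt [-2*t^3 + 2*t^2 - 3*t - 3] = -6*t^2 + 4*t - 3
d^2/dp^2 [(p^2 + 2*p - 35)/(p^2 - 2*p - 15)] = 8/(p^3 + 9*p^2 + 27*p + 27)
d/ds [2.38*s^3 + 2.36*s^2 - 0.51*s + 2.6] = 7.14*s^2 + 4.72*s - 0.51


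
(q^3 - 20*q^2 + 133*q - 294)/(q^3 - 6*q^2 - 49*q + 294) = (q - 7)/(q + 7)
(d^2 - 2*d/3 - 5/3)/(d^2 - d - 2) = (d - 5/3)/(d - 2)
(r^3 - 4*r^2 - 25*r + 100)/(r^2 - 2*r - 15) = (r^2 + r - 20)/(r + 3)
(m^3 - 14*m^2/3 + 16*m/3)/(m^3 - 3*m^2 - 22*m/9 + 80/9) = 3*m/(3*m + 5)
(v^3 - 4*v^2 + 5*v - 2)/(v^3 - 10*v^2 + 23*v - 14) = (v - 1)/(v - 7)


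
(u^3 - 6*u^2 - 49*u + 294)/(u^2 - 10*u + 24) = (u^2 - 49)/(u - 4)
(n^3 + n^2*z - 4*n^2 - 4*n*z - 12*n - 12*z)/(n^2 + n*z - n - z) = (n^2 - 4*n - 12)/(n - 1)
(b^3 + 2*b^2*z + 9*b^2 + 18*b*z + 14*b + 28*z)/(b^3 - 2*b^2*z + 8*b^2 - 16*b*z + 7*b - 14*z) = (-b^2 - 2*b*z - 2*b - 4*z)/(-b^2 + 2*b*z - b + 2*z)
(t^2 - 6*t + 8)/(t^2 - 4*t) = (t - 2)/t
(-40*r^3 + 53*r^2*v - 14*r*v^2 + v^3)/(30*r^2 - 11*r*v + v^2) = (-8*r^2 + 9*r*v - v^2)/(6*r - v)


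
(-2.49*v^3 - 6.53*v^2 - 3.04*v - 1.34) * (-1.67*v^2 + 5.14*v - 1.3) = 4.1583*v^5 - 1.8935*v^4 - 25.2504*v^3 - 4.8988*v^2 - 2.9356*v + 1.742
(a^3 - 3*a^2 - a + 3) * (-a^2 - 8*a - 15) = -a^5 - 5*a^4 + 10*a^3 + 50*a^2 - 9*a - 45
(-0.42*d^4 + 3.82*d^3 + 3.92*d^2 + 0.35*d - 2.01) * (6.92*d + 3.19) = -2.9064*d^5 + 25.0946*d^4 + 39.3122*d^3 + 14.9268*d^2 - 12.7927*d - 6.4119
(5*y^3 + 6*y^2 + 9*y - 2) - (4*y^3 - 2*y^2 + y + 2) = y^3 + 8*y^2 + 8*y - 4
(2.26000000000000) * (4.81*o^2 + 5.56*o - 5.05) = 10.8706*o^2 + 12.5656*o - 11.413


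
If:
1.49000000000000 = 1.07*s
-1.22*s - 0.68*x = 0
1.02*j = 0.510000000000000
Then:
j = 0.50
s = 1.39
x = -2.50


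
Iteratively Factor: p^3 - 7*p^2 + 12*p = (p - 4)*(p^2 - 3*p) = (p - 4)*(p - 3)*(p)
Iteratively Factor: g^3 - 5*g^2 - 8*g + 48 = (g - 4)*(g^2 - g - 12) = (g - 4)*(g + 3)*(g - 4)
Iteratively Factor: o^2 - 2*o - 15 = (o - 5)*(o + 3)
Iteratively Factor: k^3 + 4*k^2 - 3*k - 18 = (k - 2)*(k^2 + 6*k + 9) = (k - 2)*(k + 3)*(k + 3)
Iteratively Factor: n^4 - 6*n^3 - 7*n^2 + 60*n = (n)*(n^3 - 6*n^2 - 7*n + 60) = n*(n - 5)*(n^2 - n - 12) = n*(n - 5)*(n + 3)*(n - 4)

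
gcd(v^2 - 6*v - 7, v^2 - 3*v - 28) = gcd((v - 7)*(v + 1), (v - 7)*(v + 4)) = v - 7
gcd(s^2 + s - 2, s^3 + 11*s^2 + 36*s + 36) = s + 2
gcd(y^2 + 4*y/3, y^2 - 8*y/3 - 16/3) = y + 4/3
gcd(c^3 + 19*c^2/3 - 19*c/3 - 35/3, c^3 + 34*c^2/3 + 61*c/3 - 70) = c^2 + 16*c/3 - 35/3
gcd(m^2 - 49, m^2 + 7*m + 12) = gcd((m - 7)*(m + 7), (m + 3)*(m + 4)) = 1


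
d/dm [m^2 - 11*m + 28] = 2*m - 11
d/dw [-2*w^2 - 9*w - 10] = -4*w - 9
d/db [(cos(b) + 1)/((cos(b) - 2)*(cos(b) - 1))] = (cos(b)^2 + 2*cos(b) - 5)*sin(b)/((cos(b) - 2)^2*(cos(b) - 1)^2)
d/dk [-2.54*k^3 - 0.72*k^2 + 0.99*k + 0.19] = -7.62*k^2 - 1.44*k + 0.99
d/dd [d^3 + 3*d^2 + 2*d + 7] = 3*d^2 + 6*d + 2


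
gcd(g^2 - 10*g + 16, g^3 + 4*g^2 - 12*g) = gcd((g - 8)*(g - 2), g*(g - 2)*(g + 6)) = g - 2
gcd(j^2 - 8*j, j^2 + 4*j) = j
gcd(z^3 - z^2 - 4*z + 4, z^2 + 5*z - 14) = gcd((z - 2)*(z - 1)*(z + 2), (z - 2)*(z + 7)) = z - 2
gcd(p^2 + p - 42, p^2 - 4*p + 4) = 1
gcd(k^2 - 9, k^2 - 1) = 1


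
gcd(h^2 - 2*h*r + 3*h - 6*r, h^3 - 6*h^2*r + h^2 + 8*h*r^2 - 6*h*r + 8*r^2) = -h + 2*r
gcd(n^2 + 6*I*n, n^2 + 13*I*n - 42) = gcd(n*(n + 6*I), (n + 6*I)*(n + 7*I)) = n + 6*I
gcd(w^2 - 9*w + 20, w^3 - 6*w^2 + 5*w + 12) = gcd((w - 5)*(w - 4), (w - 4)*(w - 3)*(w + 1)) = w - 4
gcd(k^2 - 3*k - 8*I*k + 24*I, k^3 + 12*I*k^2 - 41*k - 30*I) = 1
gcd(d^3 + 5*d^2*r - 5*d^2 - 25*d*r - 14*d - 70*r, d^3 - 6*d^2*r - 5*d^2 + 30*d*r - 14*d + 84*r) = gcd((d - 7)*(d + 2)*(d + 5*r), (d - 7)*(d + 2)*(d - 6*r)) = d^2 - 5*d - 14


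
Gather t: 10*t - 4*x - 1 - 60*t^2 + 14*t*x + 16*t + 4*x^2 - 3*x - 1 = -60*t^2 + t*(14*x + 26) + 4*x^2 - 7*x - 2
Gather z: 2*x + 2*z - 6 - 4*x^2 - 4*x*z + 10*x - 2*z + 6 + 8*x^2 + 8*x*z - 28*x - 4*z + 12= 4*x^2 - 16*x + z*(4*x - 4) + 12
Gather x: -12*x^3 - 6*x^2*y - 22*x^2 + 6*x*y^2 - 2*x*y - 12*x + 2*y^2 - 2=-12*x^3 + x^2*(-6*y - 22) + x*(6*y^2 - 2*y - 12) + 2*y^2 - 2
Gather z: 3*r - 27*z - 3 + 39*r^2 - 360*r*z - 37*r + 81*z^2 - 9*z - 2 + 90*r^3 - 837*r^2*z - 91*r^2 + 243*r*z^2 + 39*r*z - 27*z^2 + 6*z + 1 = 90*r^3 - 52*r^2 - 34*r + z^2*(243*r + 54) + z*(-837*r^2 - 321*r - 30) - 4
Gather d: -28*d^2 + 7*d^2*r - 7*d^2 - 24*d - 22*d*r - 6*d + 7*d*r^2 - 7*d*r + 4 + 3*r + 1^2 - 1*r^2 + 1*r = d^2*(7*r - 35) + d*(7*r^2 - 29*r - 30) - r^2 + 4*r + 5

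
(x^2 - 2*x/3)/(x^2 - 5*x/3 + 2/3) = x/(x - 1)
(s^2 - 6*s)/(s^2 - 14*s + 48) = s/(s - 8)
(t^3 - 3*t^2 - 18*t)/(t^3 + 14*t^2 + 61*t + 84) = t*(t - 6)/(t^2 + 11*t + 28)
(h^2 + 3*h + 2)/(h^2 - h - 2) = (h + 2)/(h - 2)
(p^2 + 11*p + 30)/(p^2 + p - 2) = (p^2 + 11*p + 30)/(p^2 + p - 2)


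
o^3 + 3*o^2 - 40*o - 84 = (o - 6)*(o + 2)*(o + 7)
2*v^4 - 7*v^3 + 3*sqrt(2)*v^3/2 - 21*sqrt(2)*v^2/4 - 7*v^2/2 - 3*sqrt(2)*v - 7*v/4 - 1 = (v - 4)*(v + 1/2)*(sqrt(2)*v + 1/2)*(sqrt(2)*v + 1)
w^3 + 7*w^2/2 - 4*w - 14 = (w - 2)*(w + 2)*(w + 7/2)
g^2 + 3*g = g*(g + 3)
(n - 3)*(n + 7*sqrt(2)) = n^2 - 3*n + 7*sqrt(2)*n - 21*sqrt(2)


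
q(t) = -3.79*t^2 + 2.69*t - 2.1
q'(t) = 2.69 - 7.58*t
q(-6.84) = -197.82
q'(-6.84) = 54.54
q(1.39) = -5.68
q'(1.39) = -7.85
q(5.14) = -88.40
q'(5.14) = -36.27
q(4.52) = -67.37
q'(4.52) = -31.57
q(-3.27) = -51.42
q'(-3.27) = 27.48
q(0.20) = -1.71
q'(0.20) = 1.17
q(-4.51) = -91.32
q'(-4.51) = 36.88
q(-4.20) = -80.25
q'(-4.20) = 34.53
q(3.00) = -28.14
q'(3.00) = -20.05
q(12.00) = -515.58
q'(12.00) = -88.27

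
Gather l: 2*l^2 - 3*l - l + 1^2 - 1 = 2*l^2 - 4*l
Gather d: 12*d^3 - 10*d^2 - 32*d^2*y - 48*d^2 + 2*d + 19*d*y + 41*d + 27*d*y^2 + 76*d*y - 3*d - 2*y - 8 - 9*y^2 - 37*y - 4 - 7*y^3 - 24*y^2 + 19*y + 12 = 12*d^3 + d^2*(-32*y - 58) + d*(27*y^2 + 95*y + 40) - 7*y^3 - 33*y^2 - 20*y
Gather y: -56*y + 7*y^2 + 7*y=7*y^2 - 49*y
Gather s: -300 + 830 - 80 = 450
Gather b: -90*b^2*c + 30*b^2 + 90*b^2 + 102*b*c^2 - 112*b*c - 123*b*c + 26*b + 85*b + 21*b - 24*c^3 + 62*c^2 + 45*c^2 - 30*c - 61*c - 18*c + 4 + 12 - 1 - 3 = b^2*(120 - 90*c) + b*(102*c^2 - 235*c + 132) - 24*c^3 + 107*c^2 - 109*c + 12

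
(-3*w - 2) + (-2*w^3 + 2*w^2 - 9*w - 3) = -2*w^3 + 2*w^2 - 12*w - 5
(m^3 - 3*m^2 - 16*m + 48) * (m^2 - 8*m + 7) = m^5 - 11*m^4 + 15*m^3 + 155*m^2 - 496*m + 336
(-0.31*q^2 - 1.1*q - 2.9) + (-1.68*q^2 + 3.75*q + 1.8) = -1.99*q^2 + 2.65*q - 1.1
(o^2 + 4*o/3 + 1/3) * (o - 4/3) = o^3 - 13*o/9 - 4/9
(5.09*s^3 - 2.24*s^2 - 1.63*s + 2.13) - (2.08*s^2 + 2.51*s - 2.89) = 5.09*s^3 - 4.32*s^2 - 4.14*s + 5.02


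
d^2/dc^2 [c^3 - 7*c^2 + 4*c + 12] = 6*c - 14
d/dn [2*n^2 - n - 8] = 4*n - 1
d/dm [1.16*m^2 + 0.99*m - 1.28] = 2.32*m + 0.99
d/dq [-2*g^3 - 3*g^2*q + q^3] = -3*g^2 + 3*q^2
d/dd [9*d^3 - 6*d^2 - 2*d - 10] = 27*d^2 - 12*d - 2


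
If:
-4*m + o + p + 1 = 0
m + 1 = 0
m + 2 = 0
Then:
No Solution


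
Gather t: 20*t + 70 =20*t + 70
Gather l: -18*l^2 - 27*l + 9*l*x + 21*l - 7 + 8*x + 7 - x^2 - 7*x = -18*l^2 + l*(9*x - 6) - x^2 + x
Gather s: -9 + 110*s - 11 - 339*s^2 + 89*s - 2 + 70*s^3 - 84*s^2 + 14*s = 70*s^3 - 423*s^2 + 213*s - 22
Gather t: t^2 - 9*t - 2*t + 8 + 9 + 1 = t^2 - 11*t + 18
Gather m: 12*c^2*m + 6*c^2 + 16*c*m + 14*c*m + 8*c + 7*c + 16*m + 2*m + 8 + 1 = 6*c^2 + 15*c + m*(12*c^2 + 30*c + 18) + 9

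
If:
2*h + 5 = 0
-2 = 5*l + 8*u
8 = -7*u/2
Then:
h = -5/2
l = 114/35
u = -16/7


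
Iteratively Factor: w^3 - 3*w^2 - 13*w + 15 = (w + 3)*(w^2 - 6*w + 5) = (w - 5)*(w + 3)*(w - 1)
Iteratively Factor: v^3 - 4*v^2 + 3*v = (v - 1)*(v^2 - 3*v) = (v - 3)*(v - 1)*(v)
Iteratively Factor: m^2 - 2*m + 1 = (m - 1)*(m - 1)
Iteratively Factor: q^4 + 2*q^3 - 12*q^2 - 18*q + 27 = (q - 3)*(q^3 + 5*q^2 + 3*q - 9) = (q - 3)*(q - 1)*(q^2 + 6*q + 9) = (q - 3)*(q - 1)*(q + 3)*(q + 3)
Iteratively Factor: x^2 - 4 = (x + 2)*(x - 2)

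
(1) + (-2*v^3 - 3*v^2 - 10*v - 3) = -2*v^3 - 3*v^2 - 10*v - 2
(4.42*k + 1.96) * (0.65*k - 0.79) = 2.873*k^2 - 2.2178*k - 1.5484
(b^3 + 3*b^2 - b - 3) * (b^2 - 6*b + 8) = b^5 - 3*b^4 - 11*b^3 + 27*b^2 + 10*b - 24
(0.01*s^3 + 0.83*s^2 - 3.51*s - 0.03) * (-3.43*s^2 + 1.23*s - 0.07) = -0.0343*s^5 - 2.8346*s^4 + 13.0595*s^3 - 4.2725*s^2 + 0.2088*s + 0.0021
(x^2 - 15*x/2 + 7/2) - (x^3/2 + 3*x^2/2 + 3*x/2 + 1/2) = -x^3/2 - x^2/2 - 9*x + 3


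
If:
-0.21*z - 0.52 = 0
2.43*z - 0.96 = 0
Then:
No Solution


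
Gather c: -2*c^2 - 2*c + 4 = -2*c^2 - 2*c + 4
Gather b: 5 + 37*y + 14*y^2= 14*y^2 + 37*y + 5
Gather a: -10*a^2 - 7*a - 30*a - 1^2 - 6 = -10*a^2 - 37*a - 7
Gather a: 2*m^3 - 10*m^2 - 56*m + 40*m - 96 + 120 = 2*m^3 - 10*m^2 - 16*m + 24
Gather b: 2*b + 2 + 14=2*b + 16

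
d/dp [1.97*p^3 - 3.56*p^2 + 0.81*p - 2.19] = 5.91*p^2 - 7.12*p + 0.81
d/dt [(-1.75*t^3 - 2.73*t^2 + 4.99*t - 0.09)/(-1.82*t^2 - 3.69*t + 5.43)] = (3.185*t^4 + 12.915*t^3 - 9.352*t^2 - 29.9754*t + 26.7636)/(3.3124*t^4 + 13.4316*t^3 - 6.1491*t^2 - 40.0734*t + 29.4849)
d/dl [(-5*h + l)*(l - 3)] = -5*h + 2*l - 3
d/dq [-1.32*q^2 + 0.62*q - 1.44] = 0.62 - 2.64*q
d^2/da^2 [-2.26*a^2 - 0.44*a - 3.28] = -4.52000000000000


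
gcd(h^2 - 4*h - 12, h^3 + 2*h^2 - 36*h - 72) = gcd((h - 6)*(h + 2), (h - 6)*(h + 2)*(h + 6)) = h^2 - 4*h - 12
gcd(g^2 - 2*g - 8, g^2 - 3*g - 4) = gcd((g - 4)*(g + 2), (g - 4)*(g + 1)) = g - 4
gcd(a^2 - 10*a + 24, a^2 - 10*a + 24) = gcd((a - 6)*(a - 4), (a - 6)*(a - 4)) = a^2 - 10*a + 24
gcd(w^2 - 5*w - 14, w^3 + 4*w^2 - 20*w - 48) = w + 2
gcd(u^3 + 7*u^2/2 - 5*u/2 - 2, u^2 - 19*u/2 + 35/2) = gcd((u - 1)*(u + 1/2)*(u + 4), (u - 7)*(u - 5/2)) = 1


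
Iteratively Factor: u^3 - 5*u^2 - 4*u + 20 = (u + 2)*(u^2 - 7*u + 10) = (u - 2)*(u + 2)*(u - 5)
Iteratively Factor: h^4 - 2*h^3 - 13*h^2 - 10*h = (h + 2)*(h^3 - 4*h^2 - 5*h) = h*(h + 2)*(h^2 - 4*h - 5) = h*(h + 1)*(h + 2)*(h - 5)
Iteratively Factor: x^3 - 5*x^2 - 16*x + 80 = (x - 5)*(x^2 - 16) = (x - 5)*(x + 4)*(x - 4)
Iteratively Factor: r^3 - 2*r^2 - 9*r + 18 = (r + 3)*(r^2 - 5*r + 6) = (r - 3)*(r + 3)*(r - 2)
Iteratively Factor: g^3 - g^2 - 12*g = (g + 3)*(g^2 - 4*g) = g*(g + 3)*(g - 4)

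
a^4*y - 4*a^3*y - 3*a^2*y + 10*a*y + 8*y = (a - 4)*(a - 2)*(a + 1)*(a*y + y)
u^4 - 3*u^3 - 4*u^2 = u^2*(u - 4)*(u + 1)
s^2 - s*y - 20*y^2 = (s - 5*y)*(s + 4*y)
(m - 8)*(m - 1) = m^2 - 9*m + 8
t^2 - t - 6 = (t - 3)*(t + 2)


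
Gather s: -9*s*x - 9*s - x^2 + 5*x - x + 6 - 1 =s*(-9*x - 9) - x^2 + 4*x + 5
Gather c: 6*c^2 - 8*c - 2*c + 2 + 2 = 6*c^2 - 10*c + 4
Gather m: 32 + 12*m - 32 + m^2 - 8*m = m^2 + 4*m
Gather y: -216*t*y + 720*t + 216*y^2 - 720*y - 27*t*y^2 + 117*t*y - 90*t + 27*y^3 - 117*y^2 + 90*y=630*t + 27*y^3 + y^2*(99 - 27*t) + y*(-99*t - 630)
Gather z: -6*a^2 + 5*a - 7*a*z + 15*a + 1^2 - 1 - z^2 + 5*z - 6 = -6*a^2 + 20*a - z^2 + z*(5 - 7*a) - 6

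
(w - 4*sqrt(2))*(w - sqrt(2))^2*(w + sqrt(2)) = w^4 - 5*sqrt(2)*w^3 + 6*w^2 + 10*sqrt(2)*w - 16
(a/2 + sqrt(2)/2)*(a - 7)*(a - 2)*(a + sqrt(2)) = a^4/2 - 9*a^3/2 + sqrt(2)*a^3 - 9*sqrt(2)*a^2 + 8*a^2 - 9*a + 14*sqrt(2)*a + 14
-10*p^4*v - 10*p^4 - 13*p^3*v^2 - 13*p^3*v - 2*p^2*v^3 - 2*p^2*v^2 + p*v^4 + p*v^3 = (-5*p + v)*(p + v)*(2*p + v)*(p*v + p)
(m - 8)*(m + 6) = m^2 - 2*m - 48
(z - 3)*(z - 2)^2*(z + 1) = z^4 - 6*z^3 + 9*z^2 + 4*z - 12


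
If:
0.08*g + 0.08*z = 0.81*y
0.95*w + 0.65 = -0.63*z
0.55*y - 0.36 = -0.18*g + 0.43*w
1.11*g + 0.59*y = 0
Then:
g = -0.01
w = -0.82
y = 0.02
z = 0.20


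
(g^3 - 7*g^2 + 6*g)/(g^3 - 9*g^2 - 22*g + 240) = g*(g - 1)/(g^2 - 3*g - 40)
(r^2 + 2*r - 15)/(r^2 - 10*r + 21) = (r + 5)/(r - 7)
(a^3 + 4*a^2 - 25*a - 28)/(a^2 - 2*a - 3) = (a^2 + 3*a - 28)/(a - 3)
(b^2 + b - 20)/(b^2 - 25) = (b - 4)/(b - 5)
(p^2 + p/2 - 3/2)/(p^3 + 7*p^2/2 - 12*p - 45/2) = (p - 1)/(p^2 + 2*p - 15)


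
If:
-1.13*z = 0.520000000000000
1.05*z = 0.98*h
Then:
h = -0.49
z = -0.46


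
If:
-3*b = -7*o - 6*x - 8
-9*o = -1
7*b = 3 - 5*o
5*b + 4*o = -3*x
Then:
No Solution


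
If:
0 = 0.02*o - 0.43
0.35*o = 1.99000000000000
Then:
No Solution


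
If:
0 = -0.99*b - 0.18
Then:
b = -0.18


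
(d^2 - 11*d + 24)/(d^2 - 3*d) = (d - 8)/d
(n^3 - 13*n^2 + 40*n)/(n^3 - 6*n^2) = (n^2 - 13*n + 40)/(n*(n - 6))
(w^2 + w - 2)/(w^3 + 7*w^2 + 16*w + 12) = (w - 1)/(w^2 + 5*w + 6)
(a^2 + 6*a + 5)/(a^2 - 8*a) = (a^2 + 6*a + 5)/(a*(a - 8))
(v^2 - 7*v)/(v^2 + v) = (v - 7)/(v + 1)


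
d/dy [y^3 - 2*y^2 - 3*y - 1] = 3*y^2 - 4*y - 3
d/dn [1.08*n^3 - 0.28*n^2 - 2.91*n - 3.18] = 3.24*n^2 - 0.56*n - 2.91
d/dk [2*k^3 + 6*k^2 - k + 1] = 6*k^2 + 12*k - 1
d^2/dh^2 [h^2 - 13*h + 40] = 2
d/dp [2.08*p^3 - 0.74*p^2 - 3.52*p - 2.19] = 6.24*p^2 - 1.48*p - 3.52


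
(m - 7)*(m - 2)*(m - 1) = m^3 - 10*m^2 + 23*m - 14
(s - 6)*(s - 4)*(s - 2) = s^3 - 12*s^2 + 44*s - 48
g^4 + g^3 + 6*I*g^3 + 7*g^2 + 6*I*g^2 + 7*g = g*(g + 1)*(g - I)*(g + 7*I)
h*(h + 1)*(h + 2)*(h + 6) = h^4 + 9*h^3 + 20*h^2 + 12*h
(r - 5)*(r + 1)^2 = r^3 - 3*r^2 - 9*r - 5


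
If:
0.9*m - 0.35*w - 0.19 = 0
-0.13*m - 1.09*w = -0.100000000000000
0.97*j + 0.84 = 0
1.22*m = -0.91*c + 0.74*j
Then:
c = -1.02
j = -0.87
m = 0.24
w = 0.06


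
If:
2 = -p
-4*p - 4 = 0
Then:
No Solution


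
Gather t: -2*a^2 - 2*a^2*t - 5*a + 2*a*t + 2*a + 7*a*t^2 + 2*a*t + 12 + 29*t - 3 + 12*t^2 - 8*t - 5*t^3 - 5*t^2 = -2*a^2 - 3*a - 5*t^3 + t^2*(7*a + 7) + t*(-2*a^2 + 4*a + 21) + 9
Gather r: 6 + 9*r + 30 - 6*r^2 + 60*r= -6*r^2 + 69*r + 36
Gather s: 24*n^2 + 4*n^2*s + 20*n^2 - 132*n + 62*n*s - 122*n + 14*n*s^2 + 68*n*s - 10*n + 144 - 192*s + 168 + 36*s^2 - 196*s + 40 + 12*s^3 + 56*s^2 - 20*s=44*n^2 - 264*n + 12*s^3 + s^2*(14*n + 92) + s*(4*n^2 + 130*n - 408) + 352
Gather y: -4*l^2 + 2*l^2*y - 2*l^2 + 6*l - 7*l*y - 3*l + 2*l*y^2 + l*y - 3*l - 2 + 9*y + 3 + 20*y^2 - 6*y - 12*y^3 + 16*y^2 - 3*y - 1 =-6*l^2 - 12*y^3 + y^2*(2*l + 36) + y*(2*l^2 - 6*l)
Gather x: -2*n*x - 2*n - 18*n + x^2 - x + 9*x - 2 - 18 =-20*n + x^2 + x*(8 - 2*n) - 20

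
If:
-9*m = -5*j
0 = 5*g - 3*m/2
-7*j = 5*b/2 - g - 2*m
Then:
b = -103*m/25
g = 3*m/10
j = 9*m/5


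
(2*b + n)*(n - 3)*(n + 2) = 2*b*n^2 - 2*b*n - 12*b + n^3 - n^2 - 6*n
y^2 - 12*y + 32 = (y - 8)*(y - 4)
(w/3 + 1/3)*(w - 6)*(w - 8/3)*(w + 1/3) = w^4/3 - 22*w^3/9 + 43*w^2/27 + 166*w/27 + 16/9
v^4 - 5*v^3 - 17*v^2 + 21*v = v*(v - 7)*(v - 1)*(v + 3)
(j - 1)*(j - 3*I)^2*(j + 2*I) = j^4 - j^3 - 4*I*j^3 + 3*j^2 + 4*I*j^2 - 3*j - 18*I*j + 18*I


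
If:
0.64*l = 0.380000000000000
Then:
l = 0.59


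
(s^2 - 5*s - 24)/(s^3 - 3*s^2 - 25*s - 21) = (s - 8)/(s^2 - 6*s - 7)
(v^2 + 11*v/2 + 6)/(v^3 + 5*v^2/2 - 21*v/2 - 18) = 1/(v - 3)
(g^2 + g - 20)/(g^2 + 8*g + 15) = (g - 4)/(g + 3)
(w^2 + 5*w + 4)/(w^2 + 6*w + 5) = (w + 4)/(w + 5)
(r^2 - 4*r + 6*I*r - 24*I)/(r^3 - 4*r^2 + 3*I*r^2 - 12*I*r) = (r + 6*I)/(r*(r + 3*I))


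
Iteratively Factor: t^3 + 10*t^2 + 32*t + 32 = (t + 4)*(t^2 + 6*t + 8) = (t + 2)*(t + 4)*(t + 4)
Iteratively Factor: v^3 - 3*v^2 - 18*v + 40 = (v + 4)*(v^2 - 7*v + 10) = (v - 5)*(v + 4)*(v - 2)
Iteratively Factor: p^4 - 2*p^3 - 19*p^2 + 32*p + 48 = (p - 4)*(p^3 + 2*p^2 - 11*p - 12) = (p - 4)*(p - 3)*(p^2 + 5*p + 4) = (p - 4)*(p - 3)*(p + 1)*(p + 4)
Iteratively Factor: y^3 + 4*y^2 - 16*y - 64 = (y + 4)*(y^2 - 16) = (y - 4)*(y + 4)*(y + 4)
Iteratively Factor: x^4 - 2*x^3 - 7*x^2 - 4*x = (x + 1)*(x^3 - 3*x^2 - 4*x) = x*(x + 1)*(x^2 - 3*x - 4) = x*(x + 1)^2*(x - 4)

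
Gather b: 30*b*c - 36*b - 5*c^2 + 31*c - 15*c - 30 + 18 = b*(30*c - 36) - 5*c^2 + 16*c - 12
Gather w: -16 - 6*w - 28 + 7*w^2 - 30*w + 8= 7*w^2 - 36*w - 36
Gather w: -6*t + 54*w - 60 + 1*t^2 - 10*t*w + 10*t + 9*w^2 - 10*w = t^2 + 4*t + 9*w^2 + w*(44 - 10*t) - 60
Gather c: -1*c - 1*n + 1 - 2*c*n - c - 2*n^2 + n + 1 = c*(-2*n - 2) - 2*n^2 + 2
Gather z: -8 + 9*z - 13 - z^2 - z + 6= -z^2 + 8*z - 15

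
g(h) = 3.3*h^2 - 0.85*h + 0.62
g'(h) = 6.6*h - 0.85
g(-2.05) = 16.23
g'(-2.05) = -14.38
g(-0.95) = 4.41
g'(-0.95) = -7.12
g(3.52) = 38.52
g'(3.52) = 22.38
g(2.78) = 23.76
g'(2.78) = 17.50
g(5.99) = 113.93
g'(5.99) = 38.68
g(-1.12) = 5.71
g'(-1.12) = -8.24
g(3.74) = 43.60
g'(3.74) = 23.83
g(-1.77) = 12.46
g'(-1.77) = -12.53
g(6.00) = 114.32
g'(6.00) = 38.75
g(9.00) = 260.27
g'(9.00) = 58.55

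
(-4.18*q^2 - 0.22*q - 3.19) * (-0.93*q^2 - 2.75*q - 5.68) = 3.8874*q^4 + 11.6996*q^3 + 27.3141*q^2 + 10.0221*q + 18.1192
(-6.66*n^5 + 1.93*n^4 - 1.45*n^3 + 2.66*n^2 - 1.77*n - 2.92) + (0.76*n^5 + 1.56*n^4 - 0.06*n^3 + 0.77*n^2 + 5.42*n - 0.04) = -5.9*n^5 + 3.49*n^4 - 1.51*n^3 + 3.43*n^2 + 3.65*n - 2.96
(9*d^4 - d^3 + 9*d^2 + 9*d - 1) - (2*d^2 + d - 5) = 9*d^4 - d^3 + 7*d^2 + 8*d + 4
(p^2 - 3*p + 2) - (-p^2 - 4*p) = 2*p^2 + p + 2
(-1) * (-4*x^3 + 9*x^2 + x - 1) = 4*x^3 - 9*x^2 - x + 1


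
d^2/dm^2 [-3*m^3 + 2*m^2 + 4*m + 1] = 4 - 18*m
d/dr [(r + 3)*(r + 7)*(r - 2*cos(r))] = (r + 3)*(r + 7)*(2*sin(r) + 1) + (r + 3)*(r - 2*cos(r)) + (r + 7)*(r - 2*cos(r))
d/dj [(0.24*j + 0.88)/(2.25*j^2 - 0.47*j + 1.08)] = (-0.54*j^2 - 3.96*j + 0.6728)/(5.0625*j^4 - 2.115*j^3 + 5.0809*j^2 - 1.0152*j + 1.1664)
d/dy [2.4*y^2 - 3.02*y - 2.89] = 4.8*y - 3.02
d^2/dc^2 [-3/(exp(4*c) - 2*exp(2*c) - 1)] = 24*(4*(1 - exp(2*c))^2*exp(2*c) + (2*exp(2*c) - 1)*(-exp(4*c) + 2*exp(2*c) + 1))*exp(2*c)/(-exp(4*c) + 2*exp(2*c) + 1)^3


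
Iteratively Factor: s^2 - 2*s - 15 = (s - 5)*(s + 3)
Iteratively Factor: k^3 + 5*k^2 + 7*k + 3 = (k + 1)*(k^2 + 4*k + 3) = (k + 1)^2*(k + 3)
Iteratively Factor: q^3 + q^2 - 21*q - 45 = (q + 3)*(q^2 - 2*q - 15) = (q + 3)^2*(q - 5)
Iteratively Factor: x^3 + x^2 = (x + 1)*(x^2) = x*(x + 1)*(x)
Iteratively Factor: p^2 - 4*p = (p - 4)*(p)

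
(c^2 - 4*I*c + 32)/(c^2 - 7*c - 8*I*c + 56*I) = (c + 4*I)/(c - 7)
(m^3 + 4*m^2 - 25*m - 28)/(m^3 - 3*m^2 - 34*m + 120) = (m^2 + 8*m + 7)/(m^2 + m - 30)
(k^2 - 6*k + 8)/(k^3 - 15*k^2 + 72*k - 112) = (k - 2)/(k^2 - 11*k + 28)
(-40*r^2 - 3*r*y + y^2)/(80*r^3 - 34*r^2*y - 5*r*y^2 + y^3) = 1/(-2*r + y)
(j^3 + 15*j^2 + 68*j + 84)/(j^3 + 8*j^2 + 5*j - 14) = (j + 6)/(j - 1)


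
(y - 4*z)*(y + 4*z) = y^2 - 16*z^2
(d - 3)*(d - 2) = d^2 - 5*d + 6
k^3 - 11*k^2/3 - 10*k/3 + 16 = (k - 3)*(k - 8/3)*(k + 2)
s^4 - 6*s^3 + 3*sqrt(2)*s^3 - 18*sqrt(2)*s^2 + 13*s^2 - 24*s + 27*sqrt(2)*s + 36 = (s - 3)^2*(s + sqrt(2))*(s + 2*sqrt(2))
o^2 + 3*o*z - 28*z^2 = (o - 4*z)*(o + 7*z)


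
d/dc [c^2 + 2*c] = 2*c + 2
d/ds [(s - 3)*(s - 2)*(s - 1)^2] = 4*s^3 - 21*s^2 + 34*s - 17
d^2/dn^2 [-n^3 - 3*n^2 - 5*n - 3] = -6*n - 6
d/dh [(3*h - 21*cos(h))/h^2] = 3*(7*h*sin(h) - h + 14*cos(h))/h^3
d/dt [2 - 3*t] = -3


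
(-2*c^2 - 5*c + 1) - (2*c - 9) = -2*c^2 - 7*c + 10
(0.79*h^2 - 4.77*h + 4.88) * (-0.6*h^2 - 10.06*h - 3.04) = -0.474*h^4 - 5.0854*h^3 + 42.6566*h^2 - 34.592*h - 14.8352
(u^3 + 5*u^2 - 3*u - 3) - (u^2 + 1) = u^3 + 4*u^2 - 3*u - 4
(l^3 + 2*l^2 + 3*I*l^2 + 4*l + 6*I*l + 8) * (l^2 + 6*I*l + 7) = l^5 + 2*l^4 + 9*I*l^4 - 7*l^3 + 18*I*l^3 - 14*l^2 + 45*I*l^2 + 28*l + 90*I*l + 56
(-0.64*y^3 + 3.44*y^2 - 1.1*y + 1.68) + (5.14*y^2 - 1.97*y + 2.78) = -0.64*y^3 + 8.58*y^2 - 3.07*y + 4.46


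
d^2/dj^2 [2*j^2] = 4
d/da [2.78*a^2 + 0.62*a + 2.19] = 5.56*a + 0.62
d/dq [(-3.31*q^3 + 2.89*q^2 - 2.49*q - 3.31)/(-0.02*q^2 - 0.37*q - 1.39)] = (0.0662*q^4 + 2.4494*q^3 + 12.6836*q^2 - 8.1666*q + 2.2364)/(0.0004*q^4 + 0.0148*q^3 + 0.1925*q^2 + 1.0286*q + 1.9321)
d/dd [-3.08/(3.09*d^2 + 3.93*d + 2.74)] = (19.0344*d + 12.1044)/(3.09*d^2 + 3.93*d + 2.74)^2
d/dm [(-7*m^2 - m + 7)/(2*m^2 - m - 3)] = (9*m^2 + 14*m + 10)/(4*m^4 - 4*m^3 - 11*m^2 + 6*m + 9)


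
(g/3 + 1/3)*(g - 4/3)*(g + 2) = g^3/3 + 5*g^2/9 - 2*g/3 - 8/9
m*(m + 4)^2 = m^3 + 8*m^2 + 16*m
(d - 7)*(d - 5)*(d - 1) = d^3 - 13*d^2 + 47*d - 35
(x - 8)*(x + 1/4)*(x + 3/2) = x^3 - 25*x^2/4 - 109*x/8 - 3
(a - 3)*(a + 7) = a^2 + 4*a - 21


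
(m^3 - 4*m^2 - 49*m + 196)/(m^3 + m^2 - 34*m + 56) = (m - 7)/(m - 2)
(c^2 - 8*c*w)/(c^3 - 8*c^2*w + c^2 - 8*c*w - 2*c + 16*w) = c/(c^2 + c - 2)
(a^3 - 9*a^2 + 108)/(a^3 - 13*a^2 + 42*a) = (a^2 - 3*a - 18)/(a*(a - 7))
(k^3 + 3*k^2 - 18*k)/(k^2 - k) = (k^2 + 3*k - 18)/(k - 1)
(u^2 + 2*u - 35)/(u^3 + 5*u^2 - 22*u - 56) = (u - 5)/(u^2 - 2*u - 8)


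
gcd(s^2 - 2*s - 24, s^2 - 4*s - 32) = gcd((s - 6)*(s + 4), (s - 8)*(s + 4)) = s + 4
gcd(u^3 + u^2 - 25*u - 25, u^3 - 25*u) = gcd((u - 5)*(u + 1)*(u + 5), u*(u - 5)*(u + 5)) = u^2 - 25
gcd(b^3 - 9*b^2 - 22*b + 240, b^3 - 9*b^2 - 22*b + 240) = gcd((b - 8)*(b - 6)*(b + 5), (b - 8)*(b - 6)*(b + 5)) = b^3 - 9*b^2 - 22*b + 240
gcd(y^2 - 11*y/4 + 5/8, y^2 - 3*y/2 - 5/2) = y - 5/2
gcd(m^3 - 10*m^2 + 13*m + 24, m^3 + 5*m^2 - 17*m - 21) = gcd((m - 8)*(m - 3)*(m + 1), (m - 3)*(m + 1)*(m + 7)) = m^2 - 2*m - 3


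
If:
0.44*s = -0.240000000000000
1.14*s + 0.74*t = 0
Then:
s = -0.55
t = 0.84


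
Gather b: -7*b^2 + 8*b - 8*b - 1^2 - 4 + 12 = 7 - 7*b^2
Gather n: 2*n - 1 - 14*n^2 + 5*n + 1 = -14*n^2 + 7*n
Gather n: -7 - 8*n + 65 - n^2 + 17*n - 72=-n^2 + 9*n - 14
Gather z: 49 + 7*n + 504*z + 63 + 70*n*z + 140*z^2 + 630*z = 7*n + 140*z^2 + z*(70*n + 1134) + 112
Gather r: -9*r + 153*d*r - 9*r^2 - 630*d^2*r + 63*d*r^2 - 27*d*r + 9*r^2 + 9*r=63*d*r^2 + r*(-630*d^2 + 126*d)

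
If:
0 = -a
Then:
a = 0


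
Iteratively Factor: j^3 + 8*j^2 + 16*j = (j + 4)*(j^2 + 4*j) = j*(j + 4)*(j + 4)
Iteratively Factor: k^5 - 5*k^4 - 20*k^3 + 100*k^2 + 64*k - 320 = (k + 4)*(k^4 - 9*k^3 + 16*k^2 + 36*k - 80) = (k + 2)*(k + 4)*(k^3 - 11*k^2 + 38*k - 40) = (k - 4)*(k + 2)*(k + 4)*(k^2 - 7*k + 10) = (k - 5)*(k - 4)*(k + 2)*(k + 4)*(k - 2)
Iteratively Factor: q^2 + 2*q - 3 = (q + 3)*(q - 1)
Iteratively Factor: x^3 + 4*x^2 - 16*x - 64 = (x + 4)*(x^2 - 16) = (x + 4)^2*(x - 4)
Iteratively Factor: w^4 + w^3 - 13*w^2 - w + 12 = (w - 1)*(w^3 + 2*w^2 - 11*w - 12) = (w - 1)*(w + 4)*(w^2 - 2*w - 3) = (w - 1)*(w + 1)*(w + 4)*(w - 3)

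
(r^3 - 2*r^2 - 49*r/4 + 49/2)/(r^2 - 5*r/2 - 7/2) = (r^2 + 3*r/2 - 7)/(r + 1)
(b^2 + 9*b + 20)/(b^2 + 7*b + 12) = (b + 5)/(b + 3)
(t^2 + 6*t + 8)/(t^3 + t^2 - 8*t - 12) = (t + 4)/(t^2 - t - 6)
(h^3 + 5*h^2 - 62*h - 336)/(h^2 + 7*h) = h - 2 - 48/h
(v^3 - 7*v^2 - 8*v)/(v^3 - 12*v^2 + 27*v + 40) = v/(v - 5)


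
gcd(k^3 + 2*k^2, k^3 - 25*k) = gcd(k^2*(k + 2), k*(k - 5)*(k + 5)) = k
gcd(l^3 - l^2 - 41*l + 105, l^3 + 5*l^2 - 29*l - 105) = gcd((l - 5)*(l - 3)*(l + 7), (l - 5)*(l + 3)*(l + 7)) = l^2 + 2*l - 35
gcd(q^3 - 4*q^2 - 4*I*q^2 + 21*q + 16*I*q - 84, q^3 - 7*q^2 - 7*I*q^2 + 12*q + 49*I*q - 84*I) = q^2 + q*(-4 - 7*I) + 28*I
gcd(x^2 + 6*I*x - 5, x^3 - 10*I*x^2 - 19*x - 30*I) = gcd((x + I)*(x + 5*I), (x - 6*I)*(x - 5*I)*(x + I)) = x + I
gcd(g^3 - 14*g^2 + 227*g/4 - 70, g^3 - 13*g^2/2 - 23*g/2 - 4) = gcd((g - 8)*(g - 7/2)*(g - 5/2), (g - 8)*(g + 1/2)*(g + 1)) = g - 8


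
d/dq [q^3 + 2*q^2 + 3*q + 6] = 3*q^2 + 4*q + 3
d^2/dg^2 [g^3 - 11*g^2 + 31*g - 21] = 6*g - 22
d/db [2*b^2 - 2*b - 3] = 4*b - 2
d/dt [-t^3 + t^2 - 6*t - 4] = -3*t^2 + 2*t - 6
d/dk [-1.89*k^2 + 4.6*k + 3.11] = 4.6 - 3.78*k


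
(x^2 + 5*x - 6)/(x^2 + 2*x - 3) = (x + 6)/(x + 3)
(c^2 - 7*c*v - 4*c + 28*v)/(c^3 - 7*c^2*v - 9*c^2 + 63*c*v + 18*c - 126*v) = (c - 4)/(c^2 - 9*c + 18)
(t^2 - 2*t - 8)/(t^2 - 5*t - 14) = (t - 4)/(t - 7)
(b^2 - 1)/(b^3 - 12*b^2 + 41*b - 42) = (b^2 - 1)/(b^3 - 12*b^2 + 41*b - 42)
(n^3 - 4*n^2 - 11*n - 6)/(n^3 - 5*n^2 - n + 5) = (n^2 - 5*n - 6)/(n^2 - 6*n + 5)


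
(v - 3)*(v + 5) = v^2 + 2*v - 15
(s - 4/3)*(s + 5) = s^2 + 11*s/3 - 20/3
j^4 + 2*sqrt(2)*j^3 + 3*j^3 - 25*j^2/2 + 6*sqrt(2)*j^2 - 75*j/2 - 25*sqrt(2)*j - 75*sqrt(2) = (j + 3)*(j - 5*sqrt(2)/2)*(j + 2*sqrt(2))*(j + 5*sqrt(2)/2)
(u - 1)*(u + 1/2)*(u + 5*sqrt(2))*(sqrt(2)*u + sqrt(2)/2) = sqrt(2)*u^4 + 10*u^3 - 3*sqrt(2)*u^2/4 - 15*u/2 - sqrt(2)*u/4 - 5/2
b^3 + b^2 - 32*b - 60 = (b - 6)*(b + 2)*(b + 5)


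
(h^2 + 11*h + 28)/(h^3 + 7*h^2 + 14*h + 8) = (h + 7)/(h^2 + 3*h + 2)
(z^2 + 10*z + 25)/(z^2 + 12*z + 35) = (z + 5)/(z + 7)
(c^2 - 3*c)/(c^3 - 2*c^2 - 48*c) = (3 - c)/(-c^2 + 2*c + 48)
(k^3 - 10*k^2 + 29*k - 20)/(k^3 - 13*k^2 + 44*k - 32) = (k - 5)/(k - 8)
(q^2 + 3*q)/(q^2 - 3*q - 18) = q/(q - 6)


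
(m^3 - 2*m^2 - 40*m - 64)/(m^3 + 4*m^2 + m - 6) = (m^2 - 4*m - 32)/(m^2 + 2*m - 3)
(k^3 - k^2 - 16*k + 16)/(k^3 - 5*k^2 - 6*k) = (-k^3 + k^2 + 16*k - 16)/(k*(-k^2 + 5*k + 6))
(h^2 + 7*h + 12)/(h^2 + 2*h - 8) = (h + 3)/(h - 2)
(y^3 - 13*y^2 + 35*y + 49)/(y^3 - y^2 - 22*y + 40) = (y^3 - 13*y^2 + 35*y + 49)/(y^3 - y^2 - 22*y + 40)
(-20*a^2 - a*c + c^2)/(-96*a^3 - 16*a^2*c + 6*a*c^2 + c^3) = (5*a - c)/(24*a^2 - 2*a*c - c^2)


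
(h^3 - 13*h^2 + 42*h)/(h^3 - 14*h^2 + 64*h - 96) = h*(h - 7)/(h^2 - 8*h + 16)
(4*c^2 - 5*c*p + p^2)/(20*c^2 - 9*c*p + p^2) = (-c + p)/(-5*c + p)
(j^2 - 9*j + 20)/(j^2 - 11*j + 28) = (j - 5)/(j - 7)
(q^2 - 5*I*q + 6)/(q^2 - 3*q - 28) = (-q^2 + 5*I*q - 6)/(-q^2 + 3*q + 28)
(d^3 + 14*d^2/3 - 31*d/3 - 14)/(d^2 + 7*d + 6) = d - 7/3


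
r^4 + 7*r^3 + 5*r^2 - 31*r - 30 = (r - 2)*(r + 1)*(r + 3)*(r + 5)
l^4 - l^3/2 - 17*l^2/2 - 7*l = l*(l - 7/2)*(l + 1)*(l + 2)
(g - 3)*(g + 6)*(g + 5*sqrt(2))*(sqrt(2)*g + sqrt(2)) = sqrt(2)*g^4 + 4*sqrt(2)*g^3 + 10*g^3 - 15*sqrt(2)*g^2 + 40*g^2 - 150*g - 18*sqrt(2)*g - 180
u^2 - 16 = (u - 4)*(u + 4)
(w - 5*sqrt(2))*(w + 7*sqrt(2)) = w^2 + 2*sqrt(2)*w - 70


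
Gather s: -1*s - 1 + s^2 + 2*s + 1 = s^2 + s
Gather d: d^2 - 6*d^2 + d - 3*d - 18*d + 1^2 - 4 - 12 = -5*d^2 - 20*d - 15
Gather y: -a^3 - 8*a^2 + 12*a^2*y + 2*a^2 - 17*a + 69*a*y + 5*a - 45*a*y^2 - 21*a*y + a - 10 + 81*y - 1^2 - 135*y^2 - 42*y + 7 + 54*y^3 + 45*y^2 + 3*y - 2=-a^3 - 6*a^2 - 11*a + 54*y^3 + y^2*(-45*a - 90) + y*(12*a^2 + 48*a + 42) - 6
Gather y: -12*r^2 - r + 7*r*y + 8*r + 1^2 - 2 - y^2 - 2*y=-12*r^2 + 7*r - y^2 + y*(7*r - 2) - 1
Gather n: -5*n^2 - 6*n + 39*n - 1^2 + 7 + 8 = -5*n^2 + 33*n + 14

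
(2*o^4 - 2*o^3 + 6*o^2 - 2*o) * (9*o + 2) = 18*o^5 - 14*o^4 + 50*o^3 - 6*o^2 - 4*o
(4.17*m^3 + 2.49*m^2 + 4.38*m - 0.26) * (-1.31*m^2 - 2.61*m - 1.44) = -5.4627*m^5 - 14.1456*m^4 - 18.2415*m^3 - 14.6768*m^2 - 5.6286*m + 0.3744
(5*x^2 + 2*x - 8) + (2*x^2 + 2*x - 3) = 7*x^2 + 4*x - 11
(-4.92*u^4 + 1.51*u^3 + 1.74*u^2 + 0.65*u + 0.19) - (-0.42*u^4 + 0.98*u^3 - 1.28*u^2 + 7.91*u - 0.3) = -4.5*u^4 + 0.53*u^3 + 3.02*u^2 - 7.26*u + 0.49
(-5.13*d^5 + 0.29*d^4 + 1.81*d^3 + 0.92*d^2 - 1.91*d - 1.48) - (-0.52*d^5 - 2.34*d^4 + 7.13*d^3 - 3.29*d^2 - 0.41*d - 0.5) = -4.61*d^5 + 2.63*d^4 - 5.32*d^3 + 4.21*d^2 - 1.5*d - 0.98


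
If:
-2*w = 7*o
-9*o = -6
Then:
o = 2/3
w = -7/3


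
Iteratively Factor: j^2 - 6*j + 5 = (j - 5)*(j - 1)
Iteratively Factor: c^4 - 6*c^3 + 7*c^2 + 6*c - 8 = (c - 4)*(c^3 - 2*c^2 - c + 2) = (c - 4)*(c - 1)*(c^2 - c - 2) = (c - 4)*(c - 2)*(c - 1)*(c + 1)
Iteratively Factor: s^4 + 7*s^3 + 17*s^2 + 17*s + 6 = (s + 1)*(s^3 + 6*s^2 + 11*s + 6) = (s + 1)^2*(s^2 + 5*s + 6) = (s + 1)^2*(s + 2)*(s + 3)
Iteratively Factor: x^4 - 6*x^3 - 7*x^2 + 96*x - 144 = (x + 4)*(x^3 - 10*x^2 + 33*x - 36) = (x - 4)*(x + 4)*(x^2 - 6*x + 9) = (x - 4)*(x - 3)*(x + 4)*(x - 3)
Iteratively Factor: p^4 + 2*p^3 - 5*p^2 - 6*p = (p + 3)*(p^3 - p^2 - 2*p) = p*(p + 3)*(p^2 - p - 2) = p*(p - 2)*(p + 3)*(p + 1)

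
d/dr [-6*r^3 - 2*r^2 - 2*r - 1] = -18*r^2 - 4*r - 2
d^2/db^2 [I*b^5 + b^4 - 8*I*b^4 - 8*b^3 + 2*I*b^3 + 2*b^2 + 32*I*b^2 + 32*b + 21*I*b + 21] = 20*I*b^3 + b^2*(12 - 96*I) + b*(-48 + 12*I) + 4 + 64*I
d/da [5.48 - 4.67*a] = -4.67000000000000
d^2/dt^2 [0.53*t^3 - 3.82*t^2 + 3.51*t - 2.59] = 3.18*t - 7.64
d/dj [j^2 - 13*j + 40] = 2*j - 13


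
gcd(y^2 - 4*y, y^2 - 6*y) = y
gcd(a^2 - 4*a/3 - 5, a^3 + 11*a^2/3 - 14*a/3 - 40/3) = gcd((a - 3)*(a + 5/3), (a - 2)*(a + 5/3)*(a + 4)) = a + 5/3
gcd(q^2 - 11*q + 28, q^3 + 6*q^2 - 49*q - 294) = q - 7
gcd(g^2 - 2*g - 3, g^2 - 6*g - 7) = g + 1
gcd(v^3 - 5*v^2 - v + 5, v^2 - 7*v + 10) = v - 5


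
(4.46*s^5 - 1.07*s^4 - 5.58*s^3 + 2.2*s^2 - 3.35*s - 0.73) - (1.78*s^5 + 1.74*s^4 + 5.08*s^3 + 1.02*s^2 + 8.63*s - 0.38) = 2.68*s^5 - 2.81*s^4 - 10.66*s^3 + 1.18*s^2 - 11.98*s - 0.35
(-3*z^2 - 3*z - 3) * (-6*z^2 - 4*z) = 18*z^4 + 30*z^3 + 30*z^2 + 12*z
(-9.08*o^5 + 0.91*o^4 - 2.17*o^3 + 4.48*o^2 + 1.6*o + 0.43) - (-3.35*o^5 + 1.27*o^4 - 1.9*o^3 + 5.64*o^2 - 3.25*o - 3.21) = -5.73*o^5 - 0.36*o^4 - 0.27*o^3 - 1.16*o^2 + 4.85*o + 3.64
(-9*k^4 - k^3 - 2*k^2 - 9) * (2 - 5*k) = 45*k^5 - 13*k^4 + 8*k^3 - 4*k^2 + 45*k - 18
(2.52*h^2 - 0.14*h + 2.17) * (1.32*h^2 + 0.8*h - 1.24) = 3.3264*h^4 + 1.8312*h^3 - 0.3724*h^2 + 1.9096*h - 2.6908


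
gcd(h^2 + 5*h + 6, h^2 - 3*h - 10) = h + 2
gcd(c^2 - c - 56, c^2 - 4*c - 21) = 1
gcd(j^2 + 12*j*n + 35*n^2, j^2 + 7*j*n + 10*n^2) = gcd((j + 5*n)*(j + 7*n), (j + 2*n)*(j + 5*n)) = j + 5*n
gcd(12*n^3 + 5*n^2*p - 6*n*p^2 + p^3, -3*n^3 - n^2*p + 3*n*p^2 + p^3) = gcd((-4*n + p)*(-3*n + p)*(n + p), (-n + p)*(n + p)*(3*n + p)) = n + p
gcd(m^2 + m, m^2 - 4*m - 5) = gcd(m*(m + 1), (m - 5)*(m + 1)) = m + 1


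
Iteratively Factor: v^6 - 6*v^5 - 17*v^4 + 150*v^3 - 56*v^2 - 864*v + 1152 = (v + 3)*(v^5 - 9*v^4 + 10*v^3 + 120*v^2 - 416*v + 384) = (v - 3)*(v + 3)*(v^4 - 6*v^3 - 8*v^2 + 96*v - 128) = (v - 3)*(v + 3)*(v + 4)*(v^3 - 10*v^2 + 32*v - 32) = (v - 3)*(v - 2)*(v + 3)*(v + 4)*(v^2 - 8*v + 16) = (v - 4)*(v - 3)*(v - 2)*(v + 3)*(v + 4)*(v - 4)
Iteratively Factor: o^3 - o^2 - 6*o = (o + 2)*(o^2 - 3*o) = (o - 3)*(o + 2)*(o)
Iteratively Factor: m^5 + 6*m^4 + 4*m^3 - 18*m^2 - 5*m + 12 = (m + 4)*(m^4 + 2*m^3 - 4*m^2 - 2*m + 3) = (m + 3)*(m + 4)*(m^3 - m^2 - m + 1) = (m - 1)*(m + 3)*(m + 4)*(m^2 - 1) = (m - 1)*(m + 1)*(m + 3)*(m + 4)*(m - 1)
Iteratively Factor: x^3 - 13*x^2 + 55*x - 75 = (x - 5)*(x^2 - 8*x + 15) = (x - 5)*(x - 3)*(x - 5)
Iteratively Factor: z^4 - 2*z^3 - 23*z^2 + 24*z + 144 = (z - 4)*(z^3 + 2*z^2 - 15*z - 36) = (z - 4)^2*(z^2 + 6*z + 9) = (z - 4)^2*(z + 3)*(z + 3)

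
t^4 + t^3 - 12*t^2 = t^2*(t - 3)*(t + 4)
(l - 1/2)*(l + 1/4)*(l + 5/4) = l^3 + l^2 - 7*l/16 - 5/32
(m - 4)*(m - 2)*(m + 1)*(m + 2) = m^4 - 3*m^3 - 8*m^2 + 12*m + 16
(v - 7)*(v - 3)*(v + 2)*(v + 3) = v^4 - 5*v^3 - 23*v^2 + 45*v + 126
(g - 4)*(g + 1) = g^2 - 3*g - 4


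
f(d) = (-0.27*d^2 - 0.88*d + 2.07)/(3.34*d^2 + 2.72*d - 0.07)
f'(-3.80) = 0.05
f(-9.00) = -0.05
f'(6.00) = -0.00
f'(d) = (-6.68*d - 2.72)*(-0.27*d^2 - 0.88*d + 2.07)/(3.34*d^2 + 2.72*d - 0.07)^2 + (-0.54*d - 0.88)/(3.34*d^2 + 2.72*d - 0.07)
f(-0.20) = -4.65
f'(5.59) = -0.00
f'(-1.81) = 0.75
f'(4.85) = -0.00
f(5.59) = -0.09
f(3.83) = -0.09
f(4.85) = -0.09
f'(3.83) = -0.01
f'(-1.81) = 0.75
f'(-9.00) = 0.00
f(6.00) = -0.09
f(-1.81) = 0.47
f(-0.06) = -9.59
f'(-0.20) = -11.80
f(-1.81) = 0.47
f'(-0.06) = -96.76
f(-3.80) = 0.04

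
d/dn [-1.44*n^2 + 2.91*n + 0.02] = 2.91 - 2.88*n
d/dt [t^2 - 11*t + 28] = 2*t - 11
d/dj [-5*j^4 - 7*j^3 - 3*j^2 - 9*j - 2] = -20*j^3 - 21*j^2 - 6*j - 9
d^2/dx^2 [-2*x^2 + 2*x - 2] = -4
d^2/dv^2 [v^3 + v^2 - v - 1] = 6*v + 2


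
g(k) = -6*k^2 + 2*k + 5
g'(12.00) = -142.00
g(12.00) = -835.00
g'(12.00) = -142.00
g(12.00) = -835.00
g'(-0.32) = 5.84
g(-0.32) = 3.75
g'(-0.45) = 7.40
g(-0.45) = 2.88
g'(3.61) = -41.32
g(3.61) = -65.97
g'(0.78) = -7.36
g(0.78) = 2.91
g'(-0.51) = 8.12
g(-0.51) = 2.42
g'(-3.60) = 45.20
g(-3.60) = -79.96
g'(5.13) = -59.56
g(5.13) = -142.64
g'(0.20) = -0.40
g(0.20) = 5.16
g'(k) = 2 - 12*k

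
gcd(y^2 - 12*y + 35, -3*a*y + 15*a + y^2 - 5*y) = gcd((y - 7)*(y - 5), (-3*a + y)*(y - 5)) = y - 5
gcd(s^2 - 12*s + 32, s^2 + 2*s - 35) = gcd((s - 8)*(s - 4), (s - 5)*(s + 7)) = 1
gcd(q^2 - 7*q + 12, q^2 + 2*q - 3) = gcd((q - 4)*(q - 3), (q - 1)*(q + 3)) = 1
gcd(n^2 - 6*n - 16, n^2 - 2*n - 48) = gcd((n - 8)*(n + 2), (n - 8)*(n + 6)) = n - 8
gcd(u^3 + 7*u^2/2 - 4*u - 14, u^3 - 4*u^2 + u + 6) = u - 2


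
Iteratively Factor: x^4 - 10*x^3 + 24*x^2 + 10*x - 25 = (x - 5)*(x^3 - 5*x^2 - x + 5) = (x - 5)*(x - 1)*(x^2 - 4*x - 5) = (x - 5)^2*(x - 1)*(x + 1)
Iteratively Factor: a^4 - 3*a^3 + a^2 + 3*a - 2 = (a + 1)*(a^3 - 4*a^2 + 5*a - 2) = (a - 2)*(a + 1)*(a^2 - 2*a + 1) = (a - 2)*(a - 1)*(a + 1)*(a - 1)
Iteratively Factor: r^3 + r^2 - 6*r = (r - 2)*(r^2 + 3*r) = (r - 2)*(r + 3)*(r)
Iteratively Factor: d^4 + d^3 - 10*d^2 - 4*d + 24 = (d - 2)*(d^3 + 3*d^2 - 4*d - 12) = (d - 2)*(d + 3)*(d^2 - 4) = (d - 2)^2*(d + 3)*(d + 2)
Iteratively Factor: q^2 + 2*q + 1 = (q + 1)*(q + 1)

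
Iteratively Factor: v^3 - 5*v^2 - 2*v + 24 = (v + 2)*(v^2 - 7*v + 12) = (v - 4)*(v + 2)*(v - 3)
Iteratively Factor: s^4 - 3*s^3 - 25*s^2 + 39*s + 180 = (s + 3)*(s^3 - 6*s^2 - 7*s + 60) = (s + 3)^2*(s^2 - 9*s + 20) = (s - 4)*(s + 3)^2*(s - 5)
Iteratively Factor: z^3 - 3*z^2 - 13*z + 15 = (z - 1)*(z^2 - 2*z - 15) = (z - 5)*(z - 1)*(z + 3)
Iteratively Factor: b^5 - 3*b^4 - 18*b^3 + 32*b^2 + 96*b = (b - 4)*(b^4 + b^3 - 14*b^2 - 24*b) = b*(b - 4)*(b^3 + b^2 - 14*b - 24) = b*(b - 4)*(b + 2)*(b^2 - b - 12) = b*(b - 4)*(b + 2)*(b + 3)*(b - 4)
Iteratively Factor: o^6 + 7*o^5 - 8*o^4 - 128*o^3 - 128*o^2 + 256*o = (o + 4)*(o^5 + 3*o^4 - 20*o^3 - 48*o^2 + 64*o) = (o + 4)^2*(o^4 - o^3 - 16*o^2 + 16*o) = (o - 4)*(o + 4)^2*(o^3 + 3*o^2 - 4*o) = (o - 4)*(o - 1)*(o + 4)^2*(o^2 + 4*o) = o*(o - 4)*(o - 1)*(o + 4)^2*(o + 4)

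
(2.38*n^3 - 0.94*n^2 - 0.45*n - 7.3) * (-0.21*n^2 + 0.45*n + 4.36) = -0.4998*n^5 + 1.2684*n^4 + 10.0483*n^3 - 2.7679*n^2 - 5.247*n - 31.828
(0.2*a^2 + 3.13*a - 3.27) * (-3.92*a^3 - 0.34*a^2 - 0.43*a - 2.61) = -0.784*a^5 - 12.3376*a^4 + 11.6682*a^3 - 0.7561*a^2 - 6.7632*a + 8.5347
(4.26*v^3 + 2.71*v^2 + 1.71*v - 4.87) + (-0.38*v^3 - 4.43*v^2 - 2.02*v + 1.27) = 3.88*v^3 - 1.72*v^2 - 0.31*v - 3.6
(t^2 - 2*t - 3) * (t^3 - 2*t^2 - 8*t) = t^5 - 4*t^4 - 7*t^3 + 22*t^2 + 24*t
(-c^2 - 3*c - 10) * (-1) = c^2 + 3*c + 10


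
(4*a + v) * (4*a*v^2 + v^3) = 16*a^2*v^2 + 8*a*v^3 + v^4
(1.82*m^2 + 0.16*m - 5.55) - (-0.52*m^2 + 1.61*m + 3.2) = 2.34*m^2 - 1.45*m - 8.75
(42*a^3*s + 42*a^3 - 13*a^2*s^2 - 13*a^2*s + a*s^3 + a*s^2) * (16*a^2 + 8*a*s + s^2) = 672*a^5*s + 672*a^5 + 128*a^4*s^2 + 128*a^4*s - 46*a^3*s^3 - 46*a^3*s^2 - 5*a^2*s^4 - 5*a^2*s^3 + a*s^5 + a*s^4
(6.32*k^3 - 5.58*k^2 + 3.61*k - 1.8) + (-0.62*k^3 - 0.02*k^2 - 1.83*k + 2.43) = 5.7*k^3 - 5.6*k^2 + 1.78*k + 0.63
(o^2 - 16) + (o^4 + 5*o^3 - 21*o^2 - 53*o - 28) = o^4 + 5*o^3 - 20*o^2 - 53*o - 44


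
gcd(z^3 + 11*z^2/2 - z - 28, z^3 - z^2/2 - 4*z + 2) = z - 2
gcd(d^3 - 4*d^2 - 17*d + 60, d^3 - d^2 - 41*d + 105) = d^2 - 8*d + 15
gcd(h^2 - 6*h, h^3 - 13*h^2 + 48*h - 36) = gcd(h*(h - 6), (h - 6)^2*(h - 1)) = h - 6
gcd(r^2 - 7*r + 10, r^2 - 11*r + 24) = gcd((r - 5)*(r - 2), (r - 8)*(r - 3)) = 1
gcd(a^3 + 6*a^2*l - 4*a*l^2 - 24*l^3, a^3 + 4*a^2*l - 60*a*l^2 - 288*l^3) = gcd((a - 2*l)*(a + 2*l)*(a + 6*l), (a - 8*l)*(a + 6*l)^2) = a + 6*l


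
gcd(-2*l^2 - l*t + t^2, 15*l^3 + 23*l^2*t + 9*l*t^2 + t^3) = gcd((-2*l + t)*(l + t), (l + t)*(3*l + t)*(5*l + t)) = l + t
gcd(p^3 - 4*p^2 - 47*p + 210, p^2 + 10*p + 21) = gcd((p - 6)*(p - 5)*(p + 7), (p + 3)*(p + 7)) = p + 7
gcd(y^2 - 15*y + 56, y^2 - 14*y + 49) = y - 7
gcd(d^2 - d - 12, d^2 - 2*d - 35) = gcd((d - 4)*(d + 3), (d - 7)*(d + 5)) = 1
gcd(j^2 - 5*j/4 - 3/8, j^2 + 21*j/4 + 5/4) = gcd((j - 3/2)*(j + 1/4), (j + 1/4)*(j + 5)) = j + 1/4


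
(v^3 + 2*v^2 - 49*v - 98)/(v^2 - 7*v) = v + 9 + 14/v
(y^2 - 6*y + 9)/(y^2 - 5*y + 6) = (y - 3)/(y - 2)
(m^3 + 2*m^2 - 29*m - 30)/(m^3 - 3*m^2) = (m^3 + 2*m^2 - 29*m - 30)/(m^2*(m - 3))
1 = 1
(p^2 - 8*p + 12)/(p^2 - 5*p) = (p^2 - 8*p + 12)/(p*(p - 5))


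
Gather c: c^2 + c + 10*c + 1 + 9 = c^2 + 11*c + 10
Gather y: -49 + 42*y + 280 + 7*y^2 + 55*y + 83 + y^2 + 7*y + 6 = 8*y^2 + 104*y + 320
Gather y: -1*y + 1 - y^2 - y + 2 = -y^2 - 2*y + 3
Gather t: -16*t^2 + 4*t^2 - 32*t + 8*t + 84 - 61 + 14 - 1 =-12*t^2 - 24*t + 36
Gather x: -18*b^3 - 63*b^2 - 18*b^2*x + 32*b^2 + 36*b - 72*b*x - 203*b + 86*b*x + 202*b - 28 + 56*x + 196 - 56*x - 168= -18*b^3 - 31*b^2 + 35*b + x*(-18*b^2 + 14*b)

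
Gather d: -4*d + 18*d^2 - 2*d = 18*d^2 - 6*d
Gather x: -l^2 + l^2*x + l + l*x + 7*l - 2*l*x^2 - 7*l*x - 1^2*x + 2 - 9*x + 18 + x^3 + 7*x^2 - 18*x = -l^2 + 8*l + x^3 + x^2*(7 - 2*l) + x*(l^2 - 6*l - 28) + 20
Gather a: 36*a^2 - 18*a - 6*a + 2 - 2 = 36*a^2 - 24*a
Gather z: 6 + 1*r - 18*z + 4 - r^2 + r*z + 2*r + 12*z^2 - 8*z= -r^2 + 3*r + 12*z^2 + z*(r - 26) + 10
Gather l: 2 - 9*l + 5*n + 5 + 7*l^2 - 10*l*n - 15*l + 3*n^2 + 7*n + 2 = 7*l^2 + l*(-10*n - 24) + 3*n^2 + 12*n + 9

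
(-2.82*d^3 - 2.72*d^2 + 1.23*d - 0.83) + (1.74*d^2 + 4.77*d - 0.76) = -2.82*d^3 - 0.98*d^2 + 6.0*d - 1.59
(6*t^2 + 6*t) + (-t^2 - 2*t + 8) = 5*t^2 + 4*t + 8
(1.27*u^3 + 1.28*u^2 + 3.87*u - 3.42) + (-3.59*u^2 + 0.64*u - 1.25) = 1.27*u^3 - 2.31*u^2 + 4.51*u - 4.67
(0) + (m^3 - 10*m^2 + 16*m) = m^3 - 10*m^2 + 16*m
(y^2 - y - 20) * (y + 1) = y^3 - 21*y - 20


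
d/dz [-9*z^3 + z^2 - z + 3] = -27*z^2 + 2*z - 1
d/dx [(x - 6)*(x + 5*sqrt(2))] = 2*x - 6 + 5*sqrt(2)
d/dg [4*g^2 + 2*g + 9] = 8*g + 2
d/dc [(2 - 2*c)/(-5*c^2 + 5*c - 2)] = 2*(-5*c^2 + 10*c - 3)/(25*c^4 - 50*c^3 + 45*c^2 - 20*c + 4)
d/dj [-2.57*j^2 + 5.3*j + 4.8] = 5.3 - 5.14*j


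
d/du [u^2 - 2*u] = 2*u - 2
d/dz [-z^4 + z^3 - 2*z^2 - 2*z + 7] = -4*z^3 + 3*z^2 - 4*z - 2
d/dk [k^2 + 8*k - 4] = 2*k + 8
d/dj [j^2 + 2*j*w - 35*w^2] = 2*j + 2*w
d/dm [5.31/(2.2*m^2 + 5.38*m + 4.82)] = (-23.364*m - 28.5678)/(2.2*m^2 + 5.38*m + 4.82)^2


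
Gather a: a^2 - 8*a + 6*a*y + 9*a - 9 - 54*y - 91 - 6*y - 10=a^2 + a*(6*y + 1) - 60*y - 110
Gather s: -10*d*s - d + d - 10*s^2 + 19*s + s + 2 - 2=-10*s^2 + s*(20 - 10*d)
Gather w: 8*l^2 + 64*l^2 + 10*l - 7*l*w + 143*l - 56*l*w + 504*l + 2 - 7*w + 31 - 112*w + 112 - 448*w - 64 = 72*l^2 + 657*l + w*(-63*l - 567) + 81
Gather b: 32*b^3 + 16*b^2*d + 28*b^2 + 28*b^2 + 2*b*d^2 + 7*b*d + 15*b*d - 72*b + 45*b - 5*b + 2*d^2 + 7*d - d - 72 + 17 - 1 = 32*b^3 + b^2*(16*d + 56) + b*(2*d^2 + 22*d - 32) + 2*d^2 + 6*d - 56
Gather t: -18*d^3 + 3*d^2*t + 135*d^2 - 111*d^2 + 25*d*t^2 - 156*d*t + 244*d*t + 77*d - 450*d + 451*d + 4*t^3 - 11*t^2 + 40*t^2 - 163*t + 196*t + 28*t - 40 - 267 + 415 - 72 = -18*d^3 + 24*d^2 + 78*d + 4*t^3 + t^2*(25*d + 29) + t*(3*d^2 + 88*d + 61) + 36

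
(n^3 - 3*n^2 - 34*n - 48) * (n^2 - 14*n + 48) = n^5 - 17*n^4 + 56*n^3 + 284*n^2 - 960*n - 2304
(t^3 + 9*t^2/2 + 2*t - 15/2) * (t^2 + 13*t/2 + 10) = t^5 + 11*t^4 + 165*t^3/4 + 101*t^2/2 - 115*t/4 - 75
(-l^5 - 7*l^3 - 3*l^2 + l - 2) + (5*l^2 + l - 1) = -l^5 - 7*l^3 + 2*l^2 + 2*l - 3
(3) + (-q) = 3 - q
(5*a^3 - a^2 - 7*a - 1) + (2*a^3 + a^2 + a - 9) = 7*a^3 - 6*a - 10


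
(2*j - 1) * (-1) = 1 - 2*j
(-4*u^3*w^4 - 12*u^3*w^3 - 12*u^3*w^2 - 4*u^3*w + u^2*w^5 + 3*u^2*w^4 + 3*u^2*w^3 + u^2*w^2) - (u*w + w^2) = -4*u^3*w^4 - 12*u^3*w^3 - 12*u^3*w^2 - 4*u^3*w + u^2*w^5 + 3*u^2*w^4 + 3*u^2*w^3 + u^2*w^2 - u*w - w^2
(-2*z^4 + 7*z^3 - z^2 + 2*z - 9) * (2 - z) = 2*z^5 - 11*z^4 + 15*z^3 - 4*z^2 + 13*z - 18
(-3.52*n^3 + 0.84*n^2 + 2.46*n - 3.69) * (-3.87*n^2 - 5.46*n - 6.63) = 13.6224*n^5 + 15.9684*n^4 + 9.231*n^3 - 4.7205*n^2 + 3.8376*n + 24.4647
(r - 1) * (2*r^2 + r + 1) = 2*r^3 - r^2 - 1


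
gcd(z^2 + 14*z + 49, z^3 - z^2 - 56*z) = z + 7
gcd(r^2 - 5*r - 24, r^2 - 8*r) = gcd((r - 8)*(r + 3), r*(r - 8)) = r - 8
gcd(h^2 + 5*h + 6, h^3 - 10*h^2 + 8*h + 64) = h + 2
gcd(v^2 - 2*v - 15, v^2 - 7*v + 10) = v - 5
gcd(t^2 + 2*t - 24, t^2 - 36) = t + 6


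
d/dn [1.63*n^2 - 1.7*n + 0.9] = 3.26*n - 1.7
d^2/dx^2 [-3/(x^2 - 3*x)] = 6*(x*(x - 3) - (2*x - 3)^2)/(x^3*(x - 3)^3)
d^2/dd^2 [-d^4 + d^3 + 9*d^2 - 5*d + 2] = -12*d^2 + 6*d + 18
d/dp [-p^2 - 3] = -2*p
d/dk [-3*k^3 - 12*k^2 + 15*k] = -9*k^2 - 24*k + 15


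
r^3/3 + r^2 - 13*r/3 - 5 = (r/3 + 1/3)*(r - 3)*(r + 5)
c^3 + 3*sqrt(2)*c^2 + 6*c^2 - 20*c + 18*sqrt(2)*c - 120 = (c + 6)*(c - 2*sqrt(2))*(c + 5*sqrt(2))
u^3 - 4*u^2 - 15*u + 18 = (u - 6)*(u - 1)*(u + 3)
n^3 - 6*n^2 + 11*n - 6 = (n - 3)*(n - 2)*(n - 1)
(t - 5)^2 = t^2 - 10*t + 25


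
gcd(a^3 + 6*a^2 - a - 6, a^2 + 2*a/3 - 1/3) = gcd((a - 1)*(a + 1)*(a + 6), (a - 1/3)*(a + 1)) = a + 1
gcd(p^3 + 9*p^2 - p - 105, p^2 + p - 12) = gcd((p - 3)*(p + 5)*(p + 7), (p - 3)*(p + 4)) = p - 3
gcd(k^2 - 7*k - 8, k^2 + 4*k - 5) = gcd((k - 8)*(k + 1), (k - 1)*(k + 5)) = 1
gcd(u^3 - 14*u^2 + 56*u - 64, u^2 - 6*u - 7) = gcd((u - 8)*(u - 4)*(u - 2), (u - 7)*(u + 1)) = 1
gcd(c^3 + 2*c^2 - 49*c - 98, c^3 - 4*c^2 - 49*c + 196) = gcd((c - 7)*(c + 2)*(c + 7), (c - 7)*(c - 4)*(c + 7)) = c^2 - 49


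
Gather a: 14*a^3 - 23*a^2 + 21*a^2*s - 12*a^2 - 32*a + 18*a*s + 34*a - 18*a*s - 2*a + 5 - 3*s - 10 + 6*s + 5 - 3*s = 14*a^3 + a^2*(21*s - 35)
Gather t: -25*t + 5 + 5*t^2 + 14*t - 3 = 5*t^2 - 11*t + 2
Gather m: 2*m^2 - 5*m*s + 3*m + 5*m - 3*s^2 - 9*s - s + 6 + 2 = 2*m^2 + m*(8 - 5*s) - 3*s^2 - 10*s + 8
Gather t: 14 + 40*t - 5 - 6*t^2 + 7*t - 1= -6*t^2 + 47*t + 8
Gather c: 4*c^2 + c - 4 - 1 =4*c^2 + c - 5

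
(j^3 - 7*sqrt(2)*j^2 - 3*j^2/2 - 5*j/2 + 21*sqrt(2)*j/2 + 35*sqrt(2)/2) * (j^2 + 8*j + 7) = j^5 - 7*sqrt(2)*j^4 + 13*j^4/2 - 91*sqrt(2)*j^3/2 - 15*j^3/2 - 61*j^2/2 + 105*sqrt(2)*j^2/2 - 35*j/2 + 427*sqrt(2)*j/2 + 245*sqrt(2)/2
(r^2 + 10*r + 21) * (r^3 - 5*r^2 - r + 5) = r^5 + 5*r^4 - 30*r^3 - 110*r^2 + 29*r + 105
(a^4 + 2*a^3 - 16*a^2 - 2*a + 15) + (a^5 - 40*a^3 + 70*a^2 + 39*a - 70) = a^5 + a^4 - 38*a^3 + 54*a^2 + 37*a - 55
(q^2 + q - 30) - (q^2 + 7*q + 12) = -6*q - 42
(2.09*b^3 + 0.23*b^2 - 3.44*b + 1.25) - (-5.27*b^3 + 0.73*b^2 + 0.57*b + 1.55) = 7.36*b^3 - 0.5*b^2 - 4.01*b - 0.3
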